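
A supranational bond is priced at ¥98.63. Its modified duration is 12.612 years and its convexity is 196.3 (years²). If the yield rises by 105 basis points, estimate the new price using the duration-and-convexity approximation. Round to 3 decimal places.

Duration effect: -D_mod·Δy = -12.612 × (+0.0105) = -0.132426
Convexity effect: ½·C·(Δy)² = 0.5 × 196.3 × (0.0105)² = +0.0108210375
ΔP/P ≈ -0.132426 + 0.0108210375 = -0.1216049625
New price ≈ 98.63 × (1 - 0.1216049625) = 86.636102548625.

¥86.636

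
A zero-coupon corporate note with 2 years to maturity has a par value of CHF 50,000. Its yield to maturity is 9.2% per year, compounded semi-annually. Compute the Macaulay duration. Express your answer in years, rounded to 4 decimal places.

A zero-coupon bond has a single cash flow at maturity, so its Macaulay duration equals its maturity: 2 years.
(Equivalently: 4 semi-annual periods ÷ 2 = 2 years.)

2.0000 years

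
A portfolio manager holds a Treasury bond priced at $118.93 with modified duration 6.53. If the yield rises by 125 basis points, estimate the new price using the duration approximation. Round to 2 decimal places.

$109.22

Duration approximation: ΔP/P ≈ -D_mod · Δy = -6.53 × (+0.0125) = -0.081625.
New price ≈ 118.93 × (1 - 0.081625) = 109.22233875.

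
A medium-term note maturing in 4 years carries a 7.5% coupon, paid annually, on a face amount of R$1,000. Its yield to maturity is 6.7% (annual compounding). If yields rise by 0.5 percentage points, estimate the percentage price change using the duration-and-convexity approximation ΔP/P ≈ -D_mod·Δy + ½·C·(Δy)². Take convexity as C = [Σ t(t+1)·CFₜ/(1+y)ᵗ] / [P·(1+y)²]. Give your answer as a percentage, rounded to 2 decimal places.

With y = 0.067:
  t   CF        PV=CF/(1+0.067)^t    t·PV        t(t+1)·PV
  1        75.00        70.2905        70.2905         140.5811
  2        75.00        65.8768       131.7536         395.2607
  3        75.00        61.7402       185.2206         740.8824
  4     1,075.00       829.3747     3,317.4988      16,587.4941
  Σ                  1,027.2822     3,704.7635      17,864.2183
P = 1,027.2822; D_Mac = 3.60637 yrs; D_mod = 3.37992 yrs; C = 15.27444.
Duration effect: -3.37992 × (+0.005) = -0.016900
Convexity effect: 0.5 × 15.27444 × (0.005)² = +0.0001909
ΔP/P ≈ -0.016900 + 0.0001909 = -0.016709 = -1.6709%.

-1.67%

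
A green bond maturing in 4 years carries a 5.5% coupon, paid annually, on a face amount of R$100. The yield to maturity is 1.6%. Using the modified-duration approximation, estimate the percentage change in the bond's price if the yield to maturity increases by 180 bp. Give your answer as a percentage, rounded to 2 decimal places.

-6.59%

Periodic yield y = 0.016. Modified duration first:
  t   CF        PV=CF/(1+0.016)^t    t·PV
  1         5.50         5.4134         5.4134
  2         5.50         5.3281        10.6563
  3         5.50         5.2442        15.7327
  4       105.50        99.0097       396.0387
  Σ                    114.9954       427.8410
P = 114.9954; D_Mac = 3.72050 yrs; D_mod = 3.72050/(1+0.016) = 3.66191 yrs.
ΔP/P ≈ -D_mod · Δy = -3.66191 × (+0.018) = -0.065914 = -6.5914%.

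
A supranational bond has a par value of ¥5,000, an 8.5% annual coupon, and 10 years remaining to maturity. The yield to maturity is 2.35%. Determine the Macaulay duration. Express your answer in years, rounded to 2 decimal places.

7.72 years

Periodic yield y = 0.0235. Discount each cash flow and weight by its year:
  t   CF        PV=CF/(1+0.0235)^t    t·PV
  1       425.00       415.2418       415.2418
  2       425.00       405.7077       811.4154
  3       425.00       396.3925     1,189.1774
  4       425.00       387.2911     1,549.1645
  5       425.00       378.3988     1,891.9938
  6       425.00       369.7106     2,218.2633
  7       425.00       361.2218     2,528.5529
  8       425.00       352.9280     2,823.4243
  9       425.00       344.8247     3,103.4219
  10    5,425.00     4,300.5230    43,005.2298
  Σ                  7,712.2399    59,535.8849
Price P = Σ PV = 7,712.2399.
Macaulay duration = Σ(t·PV) / P = 59,535.8849 / 7,712.2399 = 7.71966 years.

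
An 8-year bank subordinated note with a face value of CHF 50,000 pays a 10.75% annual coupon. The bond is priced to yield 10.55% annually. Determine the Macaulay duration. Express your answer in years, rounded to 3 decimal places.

5.763 years

Periodic yield y = 0.1055. Discount each cash flow and weight by its year:
  t   CF        PV=CF/(1+0.1055)^t    t·PV
  1     5,375.00     4,862.0534     4,862.0534
  2     5,375.00     4,398.0582     8,796.1165
  3     5,375.00     3,978.3430    11,935.0291
  4     5,375.00     3,598.6821    14,394.7283
  5     5,375.00     3,255.2529    16,276.2645
  6     5,375.00     2,944.5978    17,667.5870
  7     5,375.00     2,663.5892    18,645.1242
  8    55,375.00    24,822.3997   198,579.1973
  Σ                 50,522.9763   291,156.1002
Price P = Σ PV = 50,522.9763.
Macaulay duration = Σ(t·PV) / P = 291,156.1002 / 50,522.9763 = 5.76285 years.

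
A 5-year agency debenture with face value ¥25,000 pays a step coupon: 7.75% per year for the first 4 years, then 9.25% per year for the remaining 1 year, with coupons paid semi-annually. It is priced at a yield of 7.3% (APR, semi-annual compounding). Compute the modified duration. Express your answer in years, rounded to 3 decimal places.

4.103 years

Periodic yield y = 0.0365. First find Macaulay duration:
  t   CF        PV=CF/(1+0.0365)^t    t·PV
  1       968.75       934.6358       934.6358
  2       968.75       901.7229     1,803.4458
  3       968.75       869.9690     2,609.9071
  4       968.75       839.3334     3,357.3335
  5       968.75       809.7765     4,048.8826
  6       968.75       781.2605     4,687.5631
  7       968.75       753.7487     5,276.2408
  8       968.75       727.2057     5,817.6455
  9     1,156.25       837.3904     7,536.5138
  10   26,156.25    18,276.0533   182,760.5328
  Σ                 25,731.0962   218,832.7008
P = 25,731.0962; Macaulay duration = 218,832.7008 / 25,731.0962 = 8.50460 half-year periods = 4.25230 years.
Modified duration = D_Mac / (1 + y) = 4.25230 / 1.0365 = 4.10256 years.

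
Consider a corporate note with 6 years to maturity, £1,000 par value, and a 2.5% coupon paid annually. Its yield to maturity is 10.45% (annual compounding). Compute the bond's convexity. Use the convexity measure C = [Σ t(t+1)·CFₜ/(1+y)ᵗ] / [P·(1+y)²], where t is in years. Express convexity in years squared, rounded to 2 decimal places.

With y = 0.1045:
  t   CF        PV=CF/(1+0.1045)^t    t·PV        t(t+1)·PV
  1        25.00        22.6347        22.6347          45.2694
  2        25.00        20.4931        40.9863         122.9589
  3        25.00        18.5542        55.6627         222.6507
  4        25.00        16.7988        67.1950         335.9751
  5        25.00        15.2094        76.0469         456.2813
  6     1,025.00       564.5853     3,387.5116      23,712.5814
  Σ                    658.2754     3,650.0372      24,895.7167
P = 658.2754.
Convexity = Σ t(t+1)·PV / [P·(1+y)²] = 24,895.7167 / (658.2754 × 1.219920) = 31.00170.

31.00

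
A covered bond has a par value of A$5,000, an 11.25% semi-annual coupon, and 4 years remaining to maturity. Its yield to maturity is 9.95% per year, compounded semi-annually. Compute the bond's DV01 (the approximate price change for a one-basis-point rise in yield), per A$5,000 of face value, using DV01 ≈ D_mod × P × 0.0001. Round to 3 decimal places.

A$1.660

Periodic yield y = 0.04975.
  t   CF        PV=CF/(1+0.04975)^t    t·PV
  1       281.25       267.9209       267.9209
  2       281.25       255.2236       510.4471
  3       281.25       243.1279       729.3838
  4       281.25       231.6056       926.4223
  5       281.25       220.6293     1,103.1463
  6       281.25       210.1731     1,261.0389
  7       281.25       200.2126     1,401.4880
  8     5,281.25     3,581.3739    28,650.9909
  Σ                  5,210.2669    34,850.8383
P = 5,210.2669; D_Mac = 6.68888 half-year periods = 3.34444 yrs; D_mod = 3.18594 yrs.
DV01 ≈ 3.18594 × 5,210.2669 × 0.0001 = 1.659959.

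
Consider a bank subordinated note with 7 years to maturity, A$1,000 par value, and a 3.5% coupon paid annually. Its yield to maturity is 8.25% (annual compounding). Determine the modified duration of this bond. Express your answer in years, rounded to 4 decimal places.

Periodic yield y = 0.0825. First find Macaulay duration:
  t   CF        PV=CF/(1+0.0825)^t    t·PV
  1        35.00        32.3326        32.3326
  2        35.00        29.8684        59.7368
  3        35.00        27.5921        82.7762
  4        35.00        25.4892       101.9569
  5        35.00        23.5466       117.7331
  6        35.00        21.7521       130.5124
  7     1,035.00       594.2169     4,159.5184
  Σ                    754.7979     4,684.5664
P = 754.7979; Macaulay duration = 4,684.5664 / 754.7979 = 6.20639 years.
Modified duration = D_Mac / (1 + y) = 6.20639 / 1.0825 = 5.73338 years.

5.7334 years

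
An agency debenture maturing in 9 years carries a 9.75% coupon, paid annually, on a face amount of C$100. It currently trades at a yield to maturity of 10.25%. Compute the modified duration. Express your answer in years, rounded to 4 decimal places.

5.7536 years

Periodic yield y = 0.1025. First find Macaulay duration:
  t   CF        PV=CF/(1+0.1025)^t    t·PV
  1         9.75         8.8435         8.8435
  2         9.75         8.0213        16.0427
  3         9.75         7.2756        21.8268
  4         9.75         6.5992        26.3967
  5         9.75         5.9857        29.9283
  6         9.75         5.4292        32.5750
  7         9.75         4.9244        34.4709
  8         9.75         4.4666        35.7327
  9       109.75        45.6034       410.4305
  Σ                     97.1489       616.2471
P = 97.1489; Macaulay duration = 616.2471 / 97.1489 = 6.34333 years.
Modified duration = D_Mac / (1 + y) = 6.34333 / 1.1025 = 5.75358 years.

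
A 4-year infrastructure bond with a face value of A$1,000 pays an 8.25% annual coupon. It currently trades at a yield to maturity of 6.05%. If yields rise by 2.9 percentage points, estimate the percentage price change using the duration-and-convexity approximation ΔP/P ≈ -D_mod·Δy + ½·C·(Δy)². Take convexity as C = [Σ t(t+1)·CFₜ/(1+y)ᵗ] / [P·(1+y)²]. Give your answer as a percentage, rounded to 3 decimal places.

With y = 0.0605:
  t   CF        PV=CF/(1+0.0605)^t    t·PV        t(t+1)·PV
  1        82.50        77.7935        77.7935         155.5870
  2        82.50        73.3555       146.7110         440.1329
  3        82.50        69.1707       207.5120         830.0479
  4     1,082.50       855.8255     3,423.3019      17,116.5097
  Σ                  1,076.1451     3,855.3184      18,542.2775
P = 1,076.1451; D_Mac = 3.58253 yrs; D_mod = 3.37815 yrs; C = 15.32043.
Duration effect: -3.37815 × (+0.029) = -0.097966
Convexity effect: 0.5 × 15.32043 × (0.029)² = +0.0064422
ΔP/P ≈ -0.097966 + 0.0064422 = -0.091524 = -9.1524%.

-9.152%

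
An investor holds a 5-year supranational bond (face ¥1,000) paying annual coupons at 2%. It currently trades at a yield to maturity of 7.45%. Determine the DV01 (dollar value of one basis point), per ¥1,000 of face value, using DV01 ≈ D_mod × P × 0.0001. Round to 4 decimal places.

¥0.3464

Periodic yield y = 0.0745.
  t   CF        PV=CF/(1+0.0745)^t    t·PV
  1        20.00        18.6133        18.6133
  2        20.00        17.3228        34.6455
  3        20.00        16.1217        48.3651
  4        20.00        15.0039        60.0156
  5     1,020.00       712.1444     3,560.7221
  Σ                    779.2061     3,722.3616
P = 779.2061; D_Mac = 4.77712 yrs; D_mod = 4.44590 yrs.
DV01 ≈ 4.44590 × 779.2061 × 0.0001 = 0.346427.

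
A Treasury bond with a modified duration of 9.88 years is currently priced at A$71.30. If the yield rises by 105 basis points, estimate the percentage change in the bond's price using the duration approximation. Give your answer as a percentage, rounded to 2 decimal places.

Duration approximation: ΔP/P ≈ -D_mod · Δy = -9.88 × (+0.0105) = -0.103740.
As a percentage: -10.3740%.

-10.37%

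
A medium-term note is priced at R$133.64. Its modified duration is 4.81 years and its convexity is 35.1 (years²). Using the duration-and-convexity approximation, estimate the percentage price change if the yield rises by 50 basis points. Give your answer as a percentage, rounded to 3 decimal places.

Duration effect: -D_mod·Δy = -4.81 × (+0.005) = -0.024050
Convexity effect: ½·C·(Δy)² = 0.5 × 35.1 × (0.005)² = +0.00043875
ΔP/P ≈ -0.024050 + 0.00043875 = -0.02361125
= -2.361125%.

-2.361%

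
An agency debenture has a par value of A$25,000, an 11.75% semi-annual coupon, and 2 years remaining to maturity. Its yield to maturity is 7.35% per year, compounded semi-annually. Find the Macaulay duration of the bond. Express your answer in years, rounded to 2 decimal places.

Periodic yield y = 0.03675. Discount each cash flow and weight by its period:
  t   CF        PV=CF/(1+0.03675)^t    t·PV
  1     1,468.75     1,416.6868     1,416.6868
  2     1,468.75     1,366.4690     2,732.9380
  3     1,468.75     1,318.0314     3,954.0941
  4    26,468.75    22,910.6418    91,642.5673
  Σ                 27,011.8290    99,746.2862
Price P = Σ PV = 27,011.8290.
Macaulay duration = Σ(t·PV) / P = 99,746.2862 / 27,011.8290 = 3.69269 half-year periods.
In years: 3.69269 / 2 = 1.84634 years.

1.85 years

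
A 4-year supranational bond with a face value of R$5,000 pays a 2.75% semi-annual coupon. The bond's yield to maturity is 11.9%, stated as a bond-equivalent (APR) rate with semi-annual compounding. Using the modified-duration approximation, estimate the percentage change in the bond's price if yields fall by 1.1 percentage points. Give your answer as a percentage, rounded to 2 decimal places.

Periodic yield y = 0.0595. Modified duration first:
  t   CF        PV=CF/(1+0.0595)^t    t·PV
  1        68.75        64.8891        64.8891
  2        68.75        61.2450       122.4900
  3        68.75        57.8056       173.4168
  4        68.75        54.5593       218.2372
  5        68.75        51.4953       257.4767
  6        68.75        48.6034       291.6206
  7        68.75        45.8739       321.1175
  8     5,068.75     3,192.2227    25,537.7817
  Σ                  3,576.6944    26,987.0296
P = 3,576.6944; D_Mac = 7.54524 half-year periods = 3.77262 yrs; D_mod = 3.77262/(1+0.0595) = 3.56076 yrs.
ΔP/P ≈ -D_mod · Δy = -3.56076 × (-0.011) = +0.039168 = +3.9168%.

+3.92%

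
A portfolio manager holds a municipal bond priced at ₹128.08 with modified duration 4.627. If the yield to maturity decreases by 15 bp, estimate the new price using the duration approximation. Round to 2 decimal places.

Duration approximation: ΔP/P ≈ -D_mod · Δy = -4.627 × (-0.0015) = +0.0069405.
New price ≈ 128.08 × (1 + 0.0069405) = 128.96893924.

₹128.97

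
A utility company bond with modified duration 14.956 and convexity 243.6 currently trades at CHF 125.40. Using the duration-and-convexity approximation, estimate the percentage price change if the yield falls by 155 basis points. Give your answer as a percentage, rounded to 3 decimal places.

Duration effect: -D_mod·Δy = -14.956 × (-0.0155) = +0.231818
Convexity effect: ½·C·(Δy)² = 0.5 × 243.6 × (-0.0155)² = +0.02926245
ΔP/P ≈ +0.231818 + 0.02926245 = +0.26108045
= +26.108045%.

+26.108%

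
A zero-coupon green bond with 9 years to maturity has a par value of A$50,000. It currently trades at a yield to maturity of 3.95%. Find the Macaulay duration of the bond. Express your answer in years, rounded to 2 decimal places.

9.00 years

A zero-coupon bond has a single cash flow at maturity, so its Macaulay duration equals its maturity: 9 years.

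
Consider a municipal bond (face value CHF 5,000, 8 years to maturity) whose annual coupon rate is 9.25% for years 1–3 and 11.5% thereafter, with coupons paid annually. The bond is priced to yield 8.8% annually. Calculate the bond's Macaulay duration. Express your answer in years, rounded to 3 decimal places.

6.006 years

Periodic yield y = 0.088. Discount each cash flow and weight by its year:
  t   CF        PV=CF/(1+0.088)^t    t·PV
  1       462.50       425.0919       425.0919
  2       462.50       390.7095       781.4190
  3       462.50       359.1080     1,077.3239
  4       575.00       410.3479     1,641.3918
  5       575.00       377.1580     1,885.7902
  6       575.00       346.6526     2,079.9157
  7       575.00       318.6145     2,230.3017
  8     5,575.00     2,839.3159    22,714.5269
  Σ                  5,466.9984    32,835.7610
Price P = Σ PV = 5,466.9984.
Macaulay duration = Σ(t·PV) / P = 32,835.7610 / 5,466.9984 = 6.00618 years.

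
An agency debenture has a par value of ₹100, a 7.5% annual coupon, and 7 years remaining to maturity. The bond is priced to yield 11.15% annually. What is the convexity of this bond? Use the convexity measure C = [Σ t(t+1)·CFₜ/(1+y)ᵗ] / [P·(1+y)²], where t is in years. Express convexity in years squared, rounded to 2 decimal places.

With y = 0.1115:
  t   CF        PV=CF/(1+0.1115)^t    t·PV        t(t+1)·PV
  1         7.50         6.7476         6.7476          13.4953
  2         7.50         6.0707        12.1415          36.4245
  3         7.50         5.4618        16.3853          65.5412
  4         7.50         4.9139        19.6555          98.2773
  5         7.50         4.4209        22.1047         132.6280
  6         7.50         3.9774        23.8647         167.0528
  7       107.50        51.2911       359.0379       2,872.3028
  Σ                     82.8835       459.9371       3,385.7219
P = 82.8835.
Convexity = Σ t(t+1)·PV / [P·(1+y)²] = 3,385.7219 / (82.8835 × 1.235432) = 33.06467.

33.06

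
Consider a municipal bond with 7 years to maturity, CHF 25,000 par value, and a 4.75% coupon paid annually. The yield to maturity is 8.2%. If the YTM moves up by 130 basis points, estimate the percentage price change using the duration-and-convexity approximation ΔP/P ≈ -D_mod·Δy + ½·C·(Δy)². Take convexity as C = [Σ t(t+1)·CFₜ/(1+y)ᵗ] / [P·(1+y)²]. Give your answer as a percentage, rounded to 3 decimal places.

With y = 0.082:
  t   CF        PV=CF/(1+0.082)^t    t·PV        t(t+1)·PV
  1     1,187.50     1,097.5046     1,097.5046       2,195.0092
  2     1,187.50     1,014.3296     2,028.6592       6,085.9776
  3     1,187.50       937.4580     2,812.3741      11,249.4964
  4     1,187.50       866.4122     3,465.6489      17,328.2446
  5     1,187.50       800.7507     4,003.7534      24,022.5203
  6     1,187.50       740.0653     4,440.3919      31,082.7435
  7    26,187.50    15,083.5378   105,584.7643     844,678.1147
  Σ                 20,540.0582   123,433.0965     936,642.1064
P = 20,540.0582; D_Mac = 6.00938 yrs; D_mod = 5.55396 yrs; C = 38.95090.
Duration effect: -5.55396 × (+0.013) = -0.072201
Convexity effect: 0.5 × 38.95090 × (0.013)² = +0.0032914
ΔP/P ≈ -0.072201 + 0.0032914 = -0.068910 = -6.8910%.

-6.891%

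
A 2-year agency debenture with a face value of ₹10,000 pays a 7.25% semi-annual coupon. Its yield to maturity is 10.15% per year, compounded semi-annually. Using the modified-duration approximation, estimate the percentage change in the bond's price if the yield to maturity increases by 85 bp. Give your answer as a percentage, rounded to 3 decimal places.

Periodic yield y = 0.05075. Modified duration first:
  t   CF        PV=CF/(1+0.05075)^t    t·PV
  1       362.50       344.9917       344.9917
  2       362.50       328.3290       656.6580
  3       362.50       312.4711       937.4132
  4    10,362.50     8,500.9400    34,003.7598
  Σ                  9,486.7317    35,942.8227
P = 9,486.7317; D_Mac = 3.78875 half-year periods = 1.89437 yrs; D_mod = 1.89437/(1+0.05075) = 1.80288 yrs.
ΔP/P ≈ -D_mod · Δy = -1.80288 × (+0.0085) = -0.015324 = -1.5324%.

-1.532%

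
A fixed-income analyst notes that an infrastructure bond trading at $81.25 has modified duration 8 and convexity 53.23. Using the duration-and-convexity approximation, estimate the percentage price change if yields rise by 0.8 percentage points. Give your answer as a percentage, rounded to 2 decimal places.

-6.23%

Duration effect: -D_mod·Δy = -8 × (+0.008) = -0.064000
Convexity effect: ½·C·(Δy)² = 0.5 × 53.23 × (0.008)² = +0.00170336
ΔP/P ≈ -0.064000 + 0.00170336 = -0.06229664
= -6.229664%.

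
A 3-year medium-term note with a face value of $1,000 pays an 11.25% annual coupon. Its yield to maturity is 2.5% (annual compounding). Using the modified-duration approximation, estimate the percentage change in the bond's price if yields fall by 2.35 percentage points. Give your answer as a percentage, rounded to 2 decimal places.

Periodic yield y = 0.025. Modified duration first:
  t   CF        PV=CF/(1+0.025)^t    t·PV
  1       112.50       109.7561       109.7561
  2       112.50       107.0791       214.1582
  3     1,112.50     1,033.0668     3,099.2005
  Σ                  1,249.9021     3,423.1149
P = 1,249.9021; D_Mac = 2.73871 yrs; D_mod = 2.73871/(1+0.025) = 2.67191 yrs.
ΔP/P ≈ -D_mod · Δy = -2.67191 × (-0.0235) = +0.062790 = +6.2790%.

+6.28%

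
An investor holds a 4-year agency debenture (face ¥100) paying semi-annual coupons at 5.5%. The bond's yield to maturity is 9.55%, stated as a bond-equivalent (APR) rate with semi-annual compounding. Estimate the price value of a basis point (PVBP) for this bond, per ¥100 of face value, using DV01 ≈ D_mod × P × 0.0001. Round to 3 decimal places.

¥0.030

Periodic yield y = 0.04775.
  t   CF        PV=CF/(1+0.04775)^t    t·PV
  1         2.75         2.6247         2.6247
  2         2.75         2.5051         5.0101
  3         2.75         2.3909         7.1727
  4         2.75         2.2819         9.1277
  5         2.75         2.1779        10.8897
  6         2.75         2.0787        12.4721
  7         2.75         1.9839        13.8876
  8       102.75        70.7490       565.9922
  Σ                     86.7921       627.1767
P = 86.7921; D_Mac = 7.22619 half-year periods = 3.61310 yrs; D_mod = 3.44843 yrs.
DV01 ≈ 3.44843 × 86.7921 × 0.0001 = 0.029930.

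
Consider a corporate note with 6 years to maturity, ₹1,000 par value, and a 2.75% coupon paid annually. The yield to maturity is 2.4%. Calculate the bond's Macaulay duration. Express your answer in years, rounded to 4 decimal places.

5.6169 years

Periodic yield y = 0.024. Discount each cash flow and weight by its year:
  t   CF        PV=CF/(1+0.024)^t    t·PV
  1        27.50        26.8555        26.8555
  2        27.50        26.2260        52.4521
  3        27.50        25.6114        76.8341
  4        27.50        25.0111       100.0444
  5        27.50        24.4249       122.1245
  6     1,027.50       891.2142     5,347.2851
  Σ                  1,019.3431     5,725.5957
Price P = Σ PV = 1,019.3431.
Macaulay duration = Σ(t·PV) / P = 5,725.5957 / 1,019.3431 = 5.61695 years.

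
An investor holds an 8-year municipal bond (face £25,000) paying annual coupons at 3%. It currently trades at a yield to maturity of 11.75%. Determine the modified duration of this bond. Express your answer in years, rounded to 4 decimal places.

Periodic yield y = 0.1175. First find Macaulay duration:
  t   CF        PV=CF/(1+0.1175)^t    t·PV
  1       750.00       671.1409       671.1409
  2       750.00       600.5735     1,201.1471
  3       750.00       537.4260     1,612.2780
  4       750.00       480.9181     1,923.6725
  5       750.00       430.3518     2,151.7589
  6       750.00       385.1023     2,310.6136
  7       750.00       344.6105     2,412.2737
  8    25,750.00    10,587.5867    84,700.6934
  Σ                 14,037.7099    96,983.5781
P = 14,037.7099; Macaulay duration = 96,983.5781 / 14,037.7099 = 6.90879 years.
Modified duration = D_Mac / (1 + y) = 6.90879 / 1.1175 = 6.18236 years.

6.1824 years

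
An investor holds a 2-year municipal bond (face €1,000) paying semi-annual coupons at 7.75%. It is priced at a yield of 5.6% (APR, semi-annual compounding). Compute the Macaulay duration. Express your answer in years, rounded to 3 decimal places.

Periodic yield y = 0.028. Discount each cash flow and weight by its period:
  t   CF        PV=CF/(1+0.028)^t    t·PV
  1        38.75        37.6946        37.6946
  2        38.75        36.6679        73.3357
  3        38.75        35.6691       107.0074
  4     1,038.75       930.1191     3,720.4765
  Σ                  1,040.1507     3,938.5141
Price P = Σ PV = 1,040.1507.
Macaulay duration = Σ(t·PV) / P = 3,938.5141 / 1,040.1507 = 3.78648 half-year periods.
In years: 3.78648 / 2 = 1.89324 years.

1.893 years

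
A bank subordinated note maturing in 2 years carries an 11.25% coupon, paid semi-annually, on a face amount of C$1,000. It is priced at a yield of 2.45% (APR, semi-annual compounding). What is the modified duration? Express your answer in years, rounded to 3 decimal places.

1.836 years

Periodic yield y = 0.01225. First find Macaulay duration:
  t   CF        PV=CF/(1+0.01225)^t    t·PV
  1        56.25        55.5693        55.5693
  2        56.25        54.8968       109.7936
  3        56.25        54.2324       162.6973
  4     1,056.25     1,006.0408     4,024.1631
  Σ                  1,170.7393     4,352.2233
P = 1,170.7393; Macaulay duration = 4,352.2233 / 1,170.7393 = 3.71750 half-year periods = 1.85875 years.
Modified duration = D_Mac / (1 + y) = 1.85875 / 1.01225 = 1.83626 years.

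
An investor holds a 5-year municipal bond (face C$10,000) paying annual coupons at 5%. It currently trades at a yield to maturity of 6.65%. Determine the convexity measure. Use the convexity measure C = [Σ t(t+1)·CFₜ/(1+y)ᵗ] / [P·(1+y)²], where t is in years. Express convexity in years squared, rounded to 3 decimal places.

23.076

With y = 0.0665:
  t   CF        PV=CF/(1+0.0665)^t    t·PV        t(t+1)·PV
  1       500.00       468.8233       468.8233         937.6465
  2       500.00       439.5905       879.1810       2,637.5429
  3       500.00       412.1805     1,236.5415       4,946.1658
  4       500.00       386.4796     1,545.9184       7,729.5918
  5    10,500.00     7,610.0060    38,050.0301     228,300.1805
  Σ                  9,317.0798    42,180.4941     244,551.1276
P = 9,317.0798.
Convexity = Σ t(t+1)·PV / [P·(1+y)²] = 244,551.1276 / (9,317.0798 × 1.137422) = 23.07640.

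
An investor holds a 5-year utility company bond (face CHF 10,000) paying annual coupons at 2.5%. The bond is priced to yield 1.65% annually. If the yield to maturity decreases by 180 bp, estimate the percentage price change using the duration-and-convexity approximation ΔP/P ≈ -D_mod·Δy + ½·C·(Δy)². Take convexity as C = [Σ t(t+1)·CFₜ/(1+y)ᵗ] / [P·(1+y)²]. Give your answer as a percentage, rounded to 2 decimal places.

With y = 0.0165:
  t   CF        PV=CF/(1+0.0165)^t    t·PV        t(t+1)·PV
  1       250.00       245.9420       245.9420         491.8839
  2       250.00       241.9498       483.8996       1,451.6987
  3       250.00       238.0224       714.0672       2,856.2690
  4       250.00       234.1588       936.6352       4,683.1759
  5    10,250.00     9,444.6735    47,223.3677     283,340.2059
  Σ                 10,404.7465    49,603.9116     292,823.2335
P = 10,404.7465; D_Mac = 4.76743 yrs; D_mod = 4.69005 yrs; C = 27.23700.
Duration effect: -4.69005 × (-0.018) = +0.084421
Convexity effect: 0.5 × 27.23700 × (-0.018)² = +0.0044124
ΔP/P ≈ +0.084421 + 0.0044124 = +0.088833 = +8.8833%.

+8.88%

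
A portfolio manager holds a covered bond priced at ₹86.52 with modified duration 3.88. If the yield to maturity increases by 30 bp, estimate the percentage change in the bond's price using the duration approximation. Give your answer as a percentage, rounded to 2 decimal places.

-1.16%

Duration approximation: ΔP/P ≈ -D_mod · Δy = -3.88 × (+0.003) = -0.011640.
As a percentage: -1.1640%.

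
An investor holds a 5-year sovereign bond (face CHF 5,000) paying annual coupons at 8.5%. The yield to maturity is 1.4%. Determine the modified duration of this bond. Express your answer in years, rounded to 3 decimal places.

Periodic yield y = 0.014. First find Macaulay duration:
  t   CF        PV=CF/(1+0.014)^t    t·PV
  1       425.00       419.1321       419.1321
  2       425.00       413.3453       826.6906
  3       425.00       407.6384     1,222.9151
  4       425.00       402.0102     1,608.0409
  5     5,425.00     5,060.6927    25,303.4636
  Σ                  6,702.8188    29,380.2424
P = 6,702.8188; Macaulay duration = 29,380.2424 / 6,702.8188 = 4.38327 years.
Modified duration = D_Mac / (1 + y) = 4.38327 / 1.014 = 4.32275 years.

4.323 years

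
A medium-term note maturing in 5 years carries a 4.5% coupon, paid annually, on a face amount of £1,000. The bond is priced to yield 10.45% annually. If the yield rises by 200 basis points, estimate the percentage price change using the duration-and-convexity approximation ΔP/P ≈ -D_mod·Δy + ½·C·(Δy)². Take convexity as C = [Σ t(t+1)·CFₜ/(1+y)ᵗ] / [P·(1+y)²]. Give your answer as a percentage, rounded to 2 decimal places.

With y = 0.1045:
  t   CF        PV=CF/(1+0.1045)^t    t·PV        t(t+1)·PV
  1        45.00        40.7424        40.7424          81.4848
  2        45.00        36.8877        73.7753         221.3259
  3        45.00        33.3976       100.1928         400.7713
  4        45.00        30.2378       120.9510         604.7552
  5     1,045.00       635.7519     3,178.7597      19,072.5580
  Σ                    777.0174     3,514.4213      20,380.8953
P = 777.0174; D_Mac = 4.52296 yrs; D_mod = 4.09503 yrs; C = 21.50112.
Duration effect: -4.09503 × (+0.02) = -0.081901
Convexity effect: 0.5 × 21.50112 × (0.02)² = +0.0043002
ΔP/P ≈ -0.081901 + 0.0043002 = -0.077600 = -7.7600%.

-7.76%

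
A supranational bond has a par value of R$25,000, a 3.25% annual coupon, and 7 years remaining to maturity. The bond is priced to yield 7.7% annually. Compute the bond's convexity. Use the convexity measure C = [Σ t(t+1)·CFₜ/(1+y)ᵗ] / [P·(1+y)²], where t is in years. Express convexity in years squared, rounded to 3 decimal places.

41.616

With y = 0.077:
  t   CF        PV=CF/(1+0.077)^t    t·PV        t(t+1)·PV
  1       812.50       754.4104       754.4104       1,508.8208
  2       812.50       700.4739     1,400.9478       4,202.8434
  3       812.50       650.3936     1,951.1808       7,804.7232
  4       812.50       603.8938     2,415.5751      12,077.8756
  5       812.50       560.7185     2,803.5923      16,821.5538
  6       812.50       520.6300     3,123.7797      21,866.4580
  7    25,812.50    15,357.4866   107,502.4064     860,019.2513
  Σ                 19,148.0067   119,951.8926     924,301.5261
P = 19,148.0067.
Convexity = Σ t(t+1)·PV / [P·(1+y)²] = 924,301.5261 / (19,148.0067 × 1.159929) = 41.61584.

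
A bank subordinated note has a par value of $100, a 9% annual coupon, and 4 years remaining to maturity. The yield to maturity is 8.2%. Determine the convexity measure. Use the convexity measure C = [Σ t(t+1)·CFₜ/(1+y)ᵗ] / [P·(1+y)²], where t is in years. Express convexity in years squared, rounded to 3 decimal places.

With y = 0.082:
  t   CF        PV=CF/(1+0.082)^t    t·PV        t(t+1)·PV
  1         9.00         8.3179         8.3179          16.6359
  2         9.00         7.6876        15.3751          46.1253
  3         9.00         7.1049        21.3148          85.2593
  4       109.00        79.5275       318.1101       1,590.5505
  Σ                    102.6379       363.1180       1,738.5710
P = 102.6379.
Convexity = Σ t(t+1)·PV / [P·(1+y)²] = 1,738.5710 / (102.6379 × 1.170724) = 14.46871.

14.469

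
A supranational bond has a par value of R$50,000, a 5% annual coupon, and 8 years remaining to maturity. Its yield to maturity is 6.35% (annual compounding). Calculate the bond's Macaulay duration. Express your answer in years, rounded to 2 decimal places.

6.72 years

Periodic yield y = 0.0635. Discount each cash flow and weight by its year:
  t   CF        PV=CF/(1+0.0635)^t    t·PV
  1     2,500.00     2,350.7287     2,350.7287
  2     2,500.00     2,210.3702     4,420.7404
  3     2,500.00     2,078.3923     6,235.1769
  4     2,500.00     1,954.2946     7,817.1784
  5     2,500.00     1,837.6066     9,188.0329
  6     2,500.00     1,727.8858    10,367.3150
  7     2,500.00     1,624.7163    11,373.0144
  8    52,500.00    32,081.8460   256,654.7678
  Σ                 45,865.8406   308,406.9546
Price P = Σ PV = 45,865.8406.
Macaulay duration = Σ(t·PV) / P = 308,406.9546 / 45,865.8406 = 6.72411 years.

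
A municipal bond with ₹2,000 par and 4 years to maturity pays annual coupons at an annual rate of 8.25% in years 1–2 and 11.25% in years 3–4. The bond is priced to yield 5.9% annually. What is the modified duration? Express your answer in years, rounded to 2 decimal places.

Periodic yield y = 0.059. First find Macaulay duration:
  t   CF        PV=CF/(1+0.059)^t    t·PV
  1       165.00       155.8074       155.8074
  2       165.00       147.1269       294.2538
  3       225.00       189.4500       568.3500
  4     2,225.00     1,769.0747     7,076.2989
  Σ                  2,261.4590     8,094.7100
P = 2,261.4590; Macaulay duration = 8,094.7100 / 2,261.4590 = 3.57942 years.
Modified duration = D_Mac / (1 + y) = 3.57942 / 1.059 = 3.38000 years.

3.38 years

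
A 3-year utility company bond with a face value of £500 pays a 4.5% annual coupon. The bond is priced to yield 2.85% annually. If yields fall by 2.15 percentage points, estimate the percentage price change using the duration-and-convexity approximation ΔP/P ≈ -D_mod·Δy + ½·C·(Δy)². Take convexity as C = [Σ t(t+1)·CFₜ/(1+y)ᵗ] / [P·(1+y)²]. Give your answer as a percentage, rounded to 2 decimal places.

With y = 0.0285:
  t   CF        PV=CF/(1+0.0285)^t    t·PV        t(t+1)·PV
  1        22.50        21.8765        21.8765          43.7530
  2        22.50        21.2703        42.5406         127.6219
  3       522.50       480.2567     1,440.7700       5,763.0801
  Σ                    523.4035     1,505.1872       5,934.4550
P = 523.4035; D_Mac = 2.87577 yrs; D_mod = 2.79608 yrs; C = 10.71854.
Duration effect: -2.79608 × (-0.0215) = +0.060116
Convexity effect: 0.5 × 10.71854 × (-0.0215)² = +0.0024773
ΔP/P ≈ +0.060116 + 0.0024773 = +0.062593 = +6.2593%.

+6.26%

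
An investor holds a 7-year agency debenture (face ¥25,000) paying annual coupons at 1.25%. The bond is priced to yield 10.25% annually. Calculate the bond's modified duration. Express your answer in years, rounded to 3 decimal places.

6.021 years

Periodic yield y = 0.1025. First find Macaulay duration:
  t   CF        PV=CF/(1+0.1025)^t    t·PV
  1       312.50       283.4467       283.4467
  2       312.50       257.0945       514.1890
  3       312.50       233.1923       699.5769
  4       312.50       211.5123       846.0492
  5       312.50       191.8479       959.2395
  6       312.50       174.0117     1,044.0702
  7    25,312.50    12,784.5326    89,491.7279
  Σ                 14,135.6380    93,838.2994
P = 14,135.6380; Macaulay duration = 93,838.2994 / 14,135.6380 = 6.63842 years.
Modified duration = D_Mac / (1 + y) = 6.63842 / 1.1025 = 6.02124 years.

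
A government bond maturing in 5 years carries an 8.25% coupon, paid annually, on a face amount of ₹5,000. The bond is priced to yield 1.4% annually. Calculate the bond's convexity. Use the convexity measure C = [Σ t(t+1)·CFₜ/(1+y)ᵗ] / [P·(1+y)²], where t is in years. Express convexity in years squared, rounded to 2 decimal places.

With y = 0.014:
  t   CF        PV=CF/(1+0.014)^t    t·PV        t(t+1)·PV
  1       412.50       406.8047       406.8047         813.6095
  2       412.50       401.1881       802.3762       2,407.1286
  3       412.50       395.6490     1,186.9470       4,747.7882
  4       412.50       390.1864     1,560.7456       7,803.7281
  5     5,412.50     5,049.0321    25,245.1606     151,470.9639
  Σ                  6,642.8604    29,202.0342     167,243.2182
P = 6,642.8604.
Convexity = Σ t(t+1)·PV / [P·(1+y)²] = 167,243.2182 / (6,642.8604 × 1.028196) = 24.48598.

24.49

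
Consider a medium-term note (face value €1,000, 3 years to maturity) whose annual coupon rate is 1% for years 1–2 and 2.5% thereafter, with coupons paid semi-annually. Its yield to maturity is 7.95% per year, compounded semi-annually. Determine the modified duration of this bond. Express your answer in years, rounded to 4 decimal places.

2.8420 years

Periodic yield y = 0.03975. First find Macaulay duration:
  t   CF        PV=CF/(1+0.03975)^t    t·PV
  1         5.00         4.8088         4.8088
  2         5.00         4.6250         9.2500
  3         5.00         4.4482        13.3446
  4         5.00         4.2781        17.1125
  5        12.50        10.2864        51.4322
  6     1,012.50       801.3486     4,808.0913
  Σ                    829.7952     4,904.0395
P = 829.7952; Macaulay duration = 4,904.0395 / 829.7952 = 5.90994 half-year periods = 2.95497 years.
Modified duration = D_Mac / (1 + y) = 2.95497 / 1.03975 = 2.84200 years.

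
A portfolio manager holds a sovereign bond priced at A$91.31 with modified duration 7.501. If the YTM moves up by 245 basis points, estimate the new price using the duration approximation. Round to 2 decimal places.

A$74.53

Duration approximation: ΔP/P ≈ -D_mod · Δy = -7.501 × (+0.0245) = -0.1837745.
New price ≈ 91.31 × (1 - 0.1837745) = 74.529550405.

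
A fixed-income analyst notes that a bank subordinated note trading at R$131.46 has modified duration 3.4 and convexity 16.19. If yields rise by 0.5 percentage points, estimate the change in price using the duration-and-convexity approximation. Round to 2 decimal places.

Duration effect: -D_mod·Δy = -3.4 × (+0.005) = -0.017000
Convexity effect: ½·C·(Δy)² = 0.5 × 16.19 × (0.005)² = +0.000202375
ΔP/P ≈ -0.017000 + 0.000202375 = -0.016797625
ΔP ≈ 131.46 × (-0.016797625) = -2.2082157825.

-R$2.21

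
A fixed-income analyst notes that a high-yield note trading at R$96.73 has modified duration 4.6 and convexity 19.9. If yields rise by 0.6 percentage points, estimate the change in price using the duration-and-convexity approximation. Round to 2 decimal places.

-R$2.64

Duration effect: -D_mod·Δy = -4.6 × (+0.006) = -0.027600
Convexity effect: ½·C·(Δy)² = 0.5 × 19.9 × (0.006)² = +0.0003582
ΔP/P ≈ -0.027600 + 0.0003582 = -0.0272418
ΔP ≈ 96.73 × (-0.0272418) = -2.635099314.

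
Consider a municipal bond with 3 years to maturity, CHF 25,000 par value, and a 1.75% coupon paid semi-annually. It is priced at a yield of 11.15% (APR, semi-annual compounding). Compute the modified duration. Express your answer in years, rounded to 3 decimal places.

Periodic yield y = 0.05575. First find Macaulay duration:
  t   CF        PV=CF/(1+0.05575)^t    t·PV
  1       218.75       207.1987       207.1987
  2       218.75       196.2573       392.5147
  3       218.75       185.8938       557.6813
  4       218.75       176.0774       704.3097
  5       218.75       166.7795       833.8974
  6    25,218.75    18,211.9738   109,271.8425
  Σ                 19,144.1804   111,967.4443
P = 19,144.1804; Macaulay duration = 111,967.4443 / 19,144.1804 = 5.84864 half-year periods = 2.92432 years.
Modified duration = D_Mac / (1 + y) = 2.92432 / 1.05575 = 2.76990 years.

2.770 years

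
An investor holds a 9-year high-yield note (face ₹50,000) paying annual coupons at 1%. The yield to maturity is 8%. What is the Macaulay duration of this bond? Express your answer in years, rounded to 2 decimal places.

Periodic yield y = 0.08. Discount each cash flow and weight by its year:
  t   CF        PV=CF/(1+0.08)^t    t·PV
  1       500.00       462.9630       462.9630
  2       500.00       428.6694       857.3388
  3       500.00       396.9161     1,190.7484
  4       500.00       367.5149     1,470.0597
  5       500.00       340.2916     1,701.4580
  6       500.00       315.0848     1,890.5089
  7       500.00       291.7452     2,042.2164
  8       500.00       270.1344     2,161.0755
  9    50,500.00    25,262.5728   227,363.1556
  Σ                 28,135.8923   239,139.5242
Price P = Σ PV = 28,135.8923.
Macaulay duration = Σ(t·PV) / P = 239,139.5242 / 28,135.8923 = 8.49945 years.

8.50 years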